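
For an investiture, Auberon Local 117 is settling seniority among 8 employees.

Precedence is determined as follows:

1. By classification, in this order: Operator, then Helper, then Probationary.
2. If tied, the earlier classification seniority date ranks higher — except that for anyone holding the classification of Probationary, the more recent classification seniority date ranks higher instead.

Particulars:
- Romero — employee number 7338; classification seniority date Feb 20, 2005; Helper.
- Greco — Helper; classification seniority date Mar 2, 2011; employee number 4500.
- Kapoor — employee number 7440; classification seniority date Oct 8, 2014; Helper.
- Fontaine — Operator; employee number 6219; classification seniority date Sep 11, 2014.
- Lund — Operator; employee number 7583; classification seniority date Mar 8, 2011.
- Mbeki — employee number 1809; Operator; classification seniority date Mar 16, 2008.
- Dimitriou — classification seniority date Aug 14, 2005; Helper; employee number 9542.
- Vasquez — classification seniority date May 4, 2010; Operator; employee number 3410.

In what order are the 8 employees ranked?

Mbeki, Vasquez, Lund, Fontaine, Romero, Dimitriou, Greco, Kapoor

By classification: Mbeki, Vasquez, Lund and Fontaine (Operator); then Romero, Dimitriou, Greco and Kapoor (Helper).
Among Mbeki, Vasquez, Lund and Fontaine, by classification seniority date (earlier first): Mbeki (Mar 16, 2008) before Vasquez (May 4, 2010) before Lund (Mar 8, 2011) before Fontaine (Sep 11, 2014).
Among Romero, Dimitriou, Greco and Kapoor, by classification seniority date (earlier first): Romero (Feb 20, 2005) before Dimitriou (Aug 14, 2005) before Greco (Mar 2, 2011) before Kapoor (Oct 8, 2014).
Full order: Mbeki, Vasquez, Lund, Fontaine, Romero, Dimitriou, Greco, Kapoor.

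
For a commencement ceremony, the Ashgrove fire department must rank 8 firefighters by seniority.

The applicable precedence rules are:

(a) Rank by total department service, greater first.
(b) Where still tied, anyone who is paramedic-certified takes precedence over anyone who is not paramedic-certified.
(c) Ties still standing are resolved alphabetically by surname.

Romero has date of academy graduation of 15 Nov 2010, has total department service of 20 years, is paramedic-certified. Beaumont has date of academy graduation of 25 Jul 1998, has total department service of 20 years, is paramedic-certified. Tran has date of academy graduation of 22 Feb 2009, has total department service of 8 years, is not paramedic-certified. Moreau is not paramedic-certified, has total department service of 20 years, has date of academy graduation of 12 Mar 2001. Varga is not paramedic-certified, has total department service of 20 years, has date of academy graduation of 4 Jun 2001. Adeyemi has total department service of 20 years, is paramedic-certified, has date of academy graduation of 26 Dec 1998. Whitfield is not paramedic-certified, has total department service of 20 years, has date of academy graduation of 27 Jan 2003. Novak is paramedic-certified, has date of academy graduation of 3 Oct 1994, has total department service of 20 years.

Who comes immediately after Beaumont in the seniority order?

By total department service (higher first): Adeyemi, Beaumont, Novak, Romero, Moreau, Varga and Whitfield (each 20 years); then Tran (8 years).
Among Adeyemi, Beaumont, Novak, Romero, Moreau, Varga and Whitfield, paramedic-certified before not paramedic-certified: Adeyemi, Beaumont, Novak and Romero (paramedic-certified) before Moreau, Varga and Whitfield (not paramedic-certified).
Among Adeyemi, Beaumont, Novak and Romero, alphabetically by surname: Adeyemi before Beaumont before Novak before Romero.
Among Moreau, Varga and Whitfield, alphabetically by surname: Moreau before Varga before Whitfield.
Order: Adeyemi, Beaumont, Novak, Romero, Moreau, Varga, Whitfield, Tran.

Novak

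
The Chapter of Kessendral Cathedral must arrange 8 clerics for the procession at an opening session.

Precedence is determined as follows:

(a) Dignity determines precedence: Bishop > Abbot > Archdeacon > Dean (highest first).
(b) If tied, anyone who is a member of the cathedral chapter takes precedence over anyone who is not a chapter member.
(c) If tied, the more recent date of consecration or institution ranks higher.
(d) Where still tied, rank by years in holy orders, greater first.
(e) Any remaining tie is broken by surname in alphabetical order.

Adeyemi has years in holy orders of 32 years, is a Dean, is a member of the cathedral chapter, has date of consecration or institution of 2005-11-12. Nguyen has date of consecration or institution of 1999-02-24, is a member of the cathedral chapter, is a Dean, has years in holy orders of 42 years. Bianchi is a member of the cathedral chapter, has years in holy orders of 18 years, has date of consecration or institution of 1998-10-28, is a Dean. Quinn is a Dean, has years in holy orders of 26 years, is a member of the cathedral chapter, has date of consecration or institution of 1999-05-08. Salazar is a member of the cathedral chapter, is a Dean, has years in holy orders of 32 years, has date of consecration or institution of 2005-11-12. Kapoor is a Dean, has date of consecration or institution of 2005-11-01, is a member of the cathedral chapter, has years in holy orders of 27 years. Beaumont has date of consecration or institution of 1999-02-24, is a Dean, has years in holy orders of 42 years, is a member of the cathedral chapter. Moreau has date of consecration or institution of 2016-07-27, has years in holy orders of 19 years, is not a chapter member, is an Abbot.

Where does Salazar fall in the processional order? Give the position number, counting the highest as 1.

3

By dignity: Moreau (Abbot); then Adeyemi, Salazar, Kapoor, Quinn, Beaumont, Nguyen and Bianchi (Dean).
Adeyemi, Salazar, Kapoor, Quinn, Beaumont, Nguyen and Bianchi are each a member of the cathedral chapter, so the next rule applies.
Among Adeyemi, Salazar, Kapoor, Quinn, Beaumont, Nguyen and Bianchi, by date of consecration or institution (later first): Adeyemi and Salazar (2005-11-12) before Kapoor (2005-11-01) before Quinn (1999-05-08) before Beaumont and Nguyen (1999-02-24) before Bianchi (1998-10-28).
Adeyemi and Salazar both have years in holy orders 32 years, so the next rule applies.
Among Adeyemi and Salazar, alphabetically by surname: Adeyemi before Salazar.
Beaumont and Nguyen both have years in holy orders 42 years, so the next rule applies.
Among Beaumont and Nguyen, alphabetically by surname: Beaumont before Nguyen.
Order: Moreau, Adeyemi, Salazar, Kapoor, Quinn, Beaumont, Nguyen, Bianchi. So position 3.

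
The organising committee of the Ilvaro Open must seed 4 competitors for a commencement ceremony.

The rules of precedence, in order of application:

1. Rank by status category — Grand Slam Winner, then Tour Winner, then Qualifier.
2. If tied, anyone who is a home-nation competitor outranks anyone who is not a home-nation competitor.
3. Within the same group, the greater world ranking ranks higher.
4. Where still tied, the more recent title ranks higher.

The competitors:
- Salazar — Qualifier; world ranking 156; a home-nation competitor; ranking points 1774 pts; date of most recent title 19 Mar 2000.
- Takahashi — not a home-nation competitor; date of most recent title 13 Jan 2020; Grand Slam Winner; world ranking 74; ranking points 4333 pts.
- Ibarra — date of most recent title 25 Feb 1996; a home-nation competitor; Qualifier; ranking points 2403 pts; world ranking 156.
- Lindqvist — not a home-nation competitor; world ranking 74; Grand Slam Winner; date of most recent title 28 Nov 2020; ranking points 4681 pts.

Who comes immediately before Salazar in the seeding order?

By status category: Lindqvist and Takahashi (Grand Slam Winner); then Salazar and Ibarra (Qualifier).
Lindqvist and Takahashi are each not a home-nation competitor, so the next rule applies.
Lindqvist and Takahashi both have world ranking 74, so the next rule applies.
Among Lindqvist and Takahashi, by date of most recent title (later first): Lindqvist (28 Nov 2020) before Takahashi (13 Jan 2020).
Salazar and Ibarra are each a home-nation competitor, so the next rule applies.
Salazar and Ibarra both have world ranking 156, so the next rule applies.
Among Salazar and Ibarra, by date of most recent title (later first): Salazar (19 Mar 2000) before Ibarra (25 Feb 1996).
Order: Lindqvist, Takahashi, Salazar, Ibarra.

Takahashi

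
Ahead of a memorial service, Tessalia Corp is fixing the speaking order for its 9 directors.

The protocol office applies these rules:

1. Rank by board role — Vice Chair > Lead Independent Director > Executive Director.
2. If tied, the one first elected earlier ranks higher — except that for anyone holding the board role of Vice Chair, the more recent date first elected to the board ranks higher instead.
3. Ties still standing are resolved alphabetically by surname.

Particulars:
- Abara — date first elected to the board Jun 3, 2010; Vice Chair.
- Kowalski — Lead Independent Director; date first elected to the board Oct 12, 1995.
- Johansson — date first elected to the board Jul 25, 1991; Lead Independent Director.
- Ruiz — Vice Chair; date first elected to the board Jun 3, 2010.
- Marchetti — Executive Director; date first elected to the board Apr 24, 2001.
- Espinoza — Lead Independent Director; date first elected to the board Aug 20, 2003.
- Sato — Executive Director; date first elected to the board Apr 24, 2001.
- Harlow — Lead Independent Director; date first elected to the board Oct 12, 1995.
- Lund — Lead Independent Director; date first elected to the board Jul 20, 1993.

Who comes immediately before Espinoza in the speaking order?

Kowalski

By board role: Abara and Ruiz (Vice Chair); then Johansson, Lund, Harlow, Kowalski and Espinoza (Lead Independent Director); then Marchetti and Sato (Executive Director).
Abara and Ruiz both have date first elected to the board Jun 3, 2010, so the next rule applies.
Among Abara and Ruiz, alphabetically by surname: Abara before Ruiz.
Among Johansson, Lund, Harlow, Kowalski and Espinoza, by date first elected to the board (earlier first): Johansson (Jul 25, 1991) before Lund (Jul 20, 1993) before Harlow and Kowalski (Oct 12, 1995) before Espinoza (Aug 20, 2003).
Among Harlow and Kowalski, alphabetically by surname: Harlow before Kowalski.
Marchetti and Sato both have date first elected to the board Apr 24, 2001, so the next rule applies.
Among Marchetti and Sato, alphabetically by surname: Marchetti before Sato.
Order: Abara, Ruiz, Johansson, Lund, Harlow, Kowalski, Espinoza, Marchetti, Sato.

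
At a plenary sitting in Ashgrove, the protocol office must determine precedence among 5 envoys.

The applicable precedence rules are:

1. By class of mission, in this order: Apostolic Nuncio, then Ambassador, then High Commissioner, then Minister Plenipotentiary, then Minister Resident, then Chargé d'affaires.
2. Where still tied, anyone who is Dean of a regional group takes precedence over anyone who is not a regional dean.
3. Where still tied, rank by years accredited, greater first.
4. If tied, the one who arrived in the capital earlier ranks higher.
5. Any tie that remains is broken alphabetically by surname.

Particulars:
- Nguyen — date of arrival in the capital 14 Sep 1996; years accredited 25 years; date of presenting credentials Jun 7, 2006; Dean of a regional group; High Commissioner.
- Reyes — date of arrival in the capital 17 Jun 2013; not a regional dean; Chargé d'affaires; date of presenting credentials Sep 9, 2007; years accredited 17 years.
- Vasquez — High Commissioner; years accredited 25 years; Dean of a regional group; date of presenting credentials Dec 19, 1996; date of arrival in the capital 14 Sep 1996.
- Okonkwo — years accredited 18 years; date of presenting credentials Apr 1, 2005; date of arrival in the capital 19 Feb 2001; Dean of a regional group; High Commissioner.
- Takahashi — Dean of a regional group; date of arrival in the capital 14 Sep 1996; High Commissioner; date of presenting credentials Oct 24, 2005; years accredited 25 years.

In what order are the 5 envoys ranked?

Nguyen, Takahashi, Vasquez, Okonkwo, Reyes

By class of mission: Nguyen, Takahashi, Vasquez and Okonkwo (High Commissioner); then Reyes (Chargé d'affaires).
Nguyen, Takahashi, Vasquez and Okonkwo are each Dean of a regional group, so the next rule applies.
Among Nguyen, Takahashi, Vasquez and Okonkwo, by years accredited (higher first): Nguyen, Takahashi and Vasquez (25 years) before Okonkwo (18 years).
Nguyen, Takahashi and Vasquez all have date of arrival in the capital 14 Sep 1996, so the next rule applies.
Among Nguyen, Takahashi and Vasquez, alphabetically by surname: Nguyen before Takahashi before Vasquez.
Full order: Nguyen, Takahashi, Vasquez, Okonkwo, Reyes.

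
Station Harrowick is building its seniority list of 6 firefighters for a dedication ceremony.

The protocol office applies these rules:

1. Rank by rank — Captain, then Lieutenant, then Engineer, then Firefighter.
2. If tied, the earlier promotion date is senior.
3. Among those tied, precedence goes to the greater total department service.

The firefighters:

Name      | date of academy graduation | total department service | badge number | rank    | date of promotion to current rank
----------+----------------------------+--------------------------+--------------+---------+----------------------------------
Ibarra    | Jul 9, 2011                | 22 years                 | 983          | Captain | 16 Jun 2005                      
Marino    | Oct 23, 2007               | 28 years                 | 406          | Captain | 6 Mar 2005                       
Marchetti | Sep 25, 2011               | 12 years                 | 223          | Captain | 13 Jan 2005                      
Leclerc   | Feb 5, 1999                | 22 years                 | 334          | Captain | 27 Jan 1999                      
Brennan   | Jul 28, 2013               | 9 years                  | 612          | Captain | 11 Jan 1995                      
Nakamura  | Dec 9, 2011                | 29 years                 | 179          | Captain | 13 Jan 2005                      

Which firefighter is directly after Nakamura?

Marchetti

By rank: Brennan, Leclerc, Nakamura, Marchetti, Marino and Ibarra (Captain).
Among Brennan, Leclerc, Nakamura, Marchetti, Marino and Ibarra, by date of promotion to current rank (earlier first): Brennan (11 Jan 1995) before Leclerc (27 Jan 1999) before Nakamura and Marchetti (13 Jan 2005) before Marino (6 Mar 2005) before Ibarra (16 Jun 2005).
Among Nakamura and Marchetti, by total department service (higher first): Nakamura (29 years) before Marchetti (12 years).
Order: Brennan, Leclerc, Nakamura, Marchetti, Marino, Ibarra.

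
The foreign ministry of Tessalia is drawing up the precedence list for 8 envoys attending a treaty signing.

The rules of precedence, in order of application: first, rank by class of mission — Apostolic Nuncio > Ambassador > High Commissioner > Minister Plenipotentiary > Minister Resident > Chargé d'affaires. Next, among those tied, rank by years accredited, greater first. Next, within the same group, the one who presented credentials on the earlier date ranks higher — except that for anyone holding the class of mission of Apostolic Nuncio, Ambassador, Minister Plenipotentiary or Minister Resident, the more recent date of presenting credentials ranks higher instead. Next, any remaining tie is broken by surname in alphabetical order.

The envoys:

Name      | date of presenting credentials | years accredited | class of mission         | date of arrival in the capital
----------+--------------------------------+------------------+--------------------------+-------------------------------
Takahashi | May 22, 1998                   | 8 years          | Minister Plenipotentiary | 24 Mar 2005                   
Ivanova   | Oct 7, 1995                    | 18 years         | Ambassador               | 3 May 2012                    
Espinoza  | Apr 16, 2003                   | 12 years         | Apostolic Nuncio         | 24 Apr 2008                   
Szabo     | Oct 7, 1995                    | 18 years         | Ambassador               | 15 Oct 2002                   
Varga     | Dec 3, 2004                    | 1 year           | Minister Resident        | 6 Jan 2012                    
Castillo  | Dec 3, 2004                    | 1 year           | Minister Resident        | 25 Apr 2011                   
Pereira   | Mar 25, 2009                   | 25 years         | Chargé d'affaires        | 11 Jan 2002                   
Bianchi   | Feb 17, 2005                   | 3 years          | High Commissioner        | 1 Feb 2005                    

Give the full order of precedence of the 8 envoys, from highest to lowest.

By class of mission: Espinoza (Apostolic Nuncio); then Ivanova and Szabo (Ambassador); then Bianchi (High Commissioner); then Takahashi (Minister Plenipotentiary); then Castillo and Varga (Minister Resident); then Pereira (Chargé d'affaires).
Ivanova and Szabo both have years accredited 18 years, so the next rule applies.
Ivanova and Szabo both have date of presenting credentials Oct 7, 1995, so the next rule applies.
Among Ivanova and Szabo, alphabetically by surname: Ivanova before Szabo.
Castillo and Varga both have years accredited 1 year, so the next rule applies.
Castillo and Varga both have date of presenting credentials Dec 3, 2004, so the next rule applies.
Among Castillo and Varga, alphabetically by surname: Castillo before Varga.
Full order: Espinoza, Ivanova, Szabo, Bianchi, Takahashi, Castillo, Varga, Pereira.

Espinoza, Ivanova, Szabo, Bianchi, Takahashi, Castillo, Varga, Pereira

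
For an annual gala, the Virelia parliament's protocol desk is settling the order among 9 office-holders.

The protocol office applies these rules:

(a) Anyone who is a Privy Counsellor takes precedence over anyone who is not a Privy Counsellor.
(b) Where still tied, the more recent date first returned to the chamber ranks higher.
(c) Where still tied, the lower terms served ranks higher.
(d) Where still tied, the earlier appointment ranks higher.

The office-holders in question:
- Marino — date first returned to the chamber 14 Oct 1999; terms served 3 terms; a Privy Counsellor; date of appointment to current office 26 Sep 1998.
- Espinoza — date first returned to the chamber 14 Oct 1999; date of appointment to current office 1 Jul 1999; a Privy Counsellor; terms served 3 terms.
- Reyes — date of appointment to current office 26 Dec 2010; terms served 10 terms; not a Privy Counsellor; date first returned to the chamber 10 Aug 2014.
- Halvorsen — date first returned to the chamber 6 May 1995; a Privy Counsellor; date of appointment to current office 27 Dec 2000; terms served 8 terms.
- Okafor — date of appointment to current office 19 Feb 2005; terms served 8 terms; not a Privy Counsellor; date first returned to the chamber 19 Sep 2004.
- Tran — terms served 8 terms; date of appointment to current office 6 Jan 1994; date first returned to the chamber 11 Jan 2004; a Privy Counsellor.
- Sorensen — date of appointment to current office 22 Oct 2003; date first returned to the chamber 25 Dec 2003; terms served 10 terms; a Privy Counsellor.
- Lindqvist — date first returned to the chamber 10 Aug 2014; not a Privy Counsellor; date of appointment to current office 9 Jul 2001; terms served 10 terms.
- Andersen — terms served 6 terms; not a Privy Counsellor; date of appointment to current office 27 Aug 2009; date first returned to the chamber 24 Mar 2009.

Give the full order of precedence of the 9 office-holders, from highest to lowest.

Tran, Sorensen, Marino, Espinoza, Halvorsen, Lindqvist, Reyes, Andersen, Okafor

By the first rule: Tran, Sorensen, Marino, Espinoza and Halvorsen (each a Privy Counsellor); then Lindqvist, Reyes, Andersen and Okafor (each not a Privy Counsellor).
Among Tran, Sorensen, Marino, Espinoza and Halvorsen, by date first returned to the chamber (later first): Tran (11 Jan 2004) before Sorensen (25 Dec 2003) before Marino and Espinoza (14 Oct 1999) before Halvorsen (6 May 1995).
Marino and Espinoza both have terms served 3 terms, so the next rule applies.
Among Marino and Espinoza, by date of appointment to current office (earlier first): Marino (26 Sep 1998) before Espinoza (1 Jul 1999).
Among Lindqvist, Reyes, Andersen and Okafor, by date first returned to the chamber (later first): Lindqvist and Reyes (10 Aug 2014) before Andersen (24 Mar 2009) before Okafor (19 Sep 2004).
Lindqvist and Reyes both have terms served 10 terms, so the next rule applies.
Among Lindqvist and Reyes, by date of appointment to current office (earlier first): Lindqvist (9 Jul 2001) before Reyes (26 Dec 2010).
Full order: Tran, Sorensen, Marino, Espinoza, Halvorsen, Lindqvist, Reyes, Andersen, Okafor.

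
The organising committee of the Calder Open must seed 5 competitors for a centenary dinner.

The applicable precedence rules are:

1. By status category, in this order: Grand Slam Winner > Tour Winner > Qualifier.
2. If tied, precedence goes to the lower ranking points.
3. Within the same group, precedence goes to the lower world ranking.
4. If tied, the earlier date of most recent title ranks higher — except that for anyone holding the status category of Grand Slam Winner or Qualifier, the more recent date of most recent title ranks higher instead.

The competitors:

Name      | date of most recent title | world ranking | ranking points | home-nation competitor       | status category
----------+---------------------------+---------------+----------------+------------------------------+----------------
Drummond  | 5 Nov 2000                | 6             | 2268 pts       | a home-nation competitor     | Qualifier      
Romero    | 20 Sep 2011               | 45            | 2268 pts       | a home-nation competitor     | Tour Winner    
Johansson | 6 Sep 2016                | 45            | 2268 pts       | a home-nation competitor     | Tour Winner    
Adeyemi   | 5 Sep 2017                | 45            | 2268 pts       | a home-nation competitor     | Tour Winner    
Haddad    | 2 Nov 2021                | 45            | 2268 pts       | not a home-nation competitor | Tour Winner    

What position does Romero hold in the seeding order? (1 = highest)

By status category: Romero, Johansson, Adeyemi and Haddad (Tour Winner); then Drummond (Qualifier).
Romero, Johansson, Adeyemi and Haddad all have ranking points 2268 pts, so the next rule applies.
Romero, Johansson, Adeyemi and Haddad all have world ranking 45, so the next rule applies.
Among Romero, Johansson, Adeyemi and Haddad, by date of most recent title (earlier first): Romero (20 Sep 2011) before Johansson (6 Sep 2016) before Adeyemi (5 Sep 2017) before Haddad (2 Nov 2021).
Order: Romero, Johansson, Adeyemi, Haddad, Drummond. So position 1.

1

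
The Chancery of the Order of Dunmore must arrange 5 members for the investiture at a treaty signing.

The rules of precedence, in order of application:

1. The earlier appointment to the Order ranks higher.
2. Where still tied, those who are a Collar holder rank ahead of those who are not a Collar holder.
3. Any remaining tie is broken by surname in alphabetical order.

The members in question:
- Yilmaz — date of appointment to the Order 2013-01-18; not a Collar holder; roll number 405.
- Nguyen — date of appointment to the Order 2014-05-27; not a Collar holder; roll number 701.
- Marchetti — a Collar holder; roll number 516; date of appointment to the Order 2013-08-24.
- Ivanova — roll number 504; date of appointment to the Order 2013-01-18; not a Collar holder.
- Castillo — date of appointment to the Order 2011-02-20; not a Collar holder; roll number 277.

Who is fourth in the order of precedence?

By date of appointment to the Order (earlier first): Castillo (2011-02-20); then Ivanova and Yilmaz (both 2013-01-18); then Marchetti (2013-08-24); then Nguyen (2014-05-27).
Ivanova and Yilmaz are each not a Collar holder, so the next rule applies.
Among Ivanova and Yilmaz, alphabetically by surname: Ivanova before Yilmaz.
Order: Castillo, Ivanova, Yilmaz, Marchetti, Nguyen.

Marchetti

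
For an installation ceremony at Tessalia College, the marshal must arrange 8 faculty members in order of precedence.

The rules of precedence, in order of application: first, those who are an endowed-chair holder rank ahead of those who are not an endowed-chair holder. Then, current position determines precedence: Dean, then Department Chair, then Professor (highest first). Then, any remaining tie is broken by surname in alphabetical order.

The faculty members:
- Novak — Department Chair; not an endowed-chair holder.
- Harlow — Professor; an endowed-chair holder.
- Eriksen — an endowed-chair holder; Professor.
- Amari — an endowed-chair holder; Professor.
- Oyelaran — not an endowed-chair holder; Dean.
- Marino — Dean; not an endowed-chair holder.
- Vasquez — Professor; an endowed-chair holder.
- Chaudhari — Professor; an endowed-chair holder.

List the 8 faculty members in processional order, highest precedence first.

Amari, Chaudhari, Eriksen, Harlow, Vasquez, Marino, Oyelaran, Novak

By the first rule: Amari, Chaudhari, Eriksen, Harlow and Vasquez (each an endowed-chair holder); then Marino, Oyelaran and Novak (each not an endowed-chair holder).
Amari, Chaudhari, Eriksen, Harlow and Vasquez are each Professor, so the next rule applies.
Among Amari, Chaudhari, Eriksen, Harlow and Vasquez, alphabetically by surname: Amari before Chaudhari before Eriksen before Harlow before Vasquez.
Among Marino, Oyelaran and Novak, by current position: Marino and Oyelaran (Dean) before Novak (Department Chair).
Among Marino and Oyelaran, alphabetically by surname: Marino before Oyelaran.
Full order: Amari, Chaudhari, Eriksen, Harlow, Vasquez, Marino, Oyelaran, Novak.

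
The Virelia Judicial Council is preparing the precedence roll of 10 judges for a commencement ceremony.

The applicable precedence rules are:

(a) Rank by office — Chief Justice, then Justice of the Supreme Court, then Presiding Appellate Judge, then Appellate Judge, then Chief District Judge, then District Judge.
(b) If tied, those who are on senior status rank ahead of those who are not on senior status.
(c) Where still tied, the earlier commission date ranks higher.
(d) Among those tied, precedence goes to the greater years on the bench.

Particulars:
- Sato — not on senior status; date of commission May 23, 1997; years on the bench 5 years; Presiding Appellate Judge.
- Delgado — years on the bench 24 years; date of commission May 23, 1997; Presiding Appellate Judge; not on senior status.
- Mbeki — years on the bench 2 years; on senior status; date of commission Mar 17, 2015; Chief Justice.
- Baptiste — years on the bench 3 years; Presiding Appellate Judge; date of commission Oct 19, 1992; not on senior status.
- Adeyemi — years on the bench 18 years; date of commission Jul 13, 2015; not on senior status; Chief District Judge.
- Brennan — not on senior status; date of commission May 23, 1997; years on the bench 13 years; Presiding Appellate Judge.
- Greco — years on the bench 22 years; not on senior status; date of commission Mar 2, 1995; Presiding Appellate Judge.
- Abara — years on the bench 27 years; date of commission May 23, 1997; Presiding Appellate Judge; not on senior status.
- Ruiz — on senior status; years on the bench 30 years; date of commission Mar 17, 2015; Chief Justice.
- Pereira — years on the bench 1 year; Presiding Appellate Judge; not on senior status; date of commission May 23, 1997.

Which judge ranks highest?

Ruiz

By office: Ruiz and Mbeki (Chief Justice); then Baptiste, Greco, Abara, Delgado, Brennan, Sato and Pereira (Presiding Appellate Judge); then Adeyemi (Chief District Judge).
Ruiz and Mbeki are each on senior status, so the next rule applies.
Ruiz and Mbeki both have date of commission Mar 17, 2015, so the next rule applies.
Among Ruiz and Mbeki, by years on the bench (higher first): Ruiz (30 years) before Mbeki (2 years).
Baptiste, Greco, Abara, Delgado, Brennan, Sato and Pereira are each not on senior status, so the next rule applies.
Among Baptiste, Greco, Abara, Delgado, Brennan, Sato and Pereira, by date of commission (earlier first): Baptiste (Oct 19, 1992) before Greco (Mar 2, 1995) before Abara, Delgado, Brennan, Sato and Pereira (May 23, 1997).
Among Abara, Delgado, Brennan, Sato and Pereira, by years on the bench (higher first): Abara (27 years) before Delgado (24 years) before Brennan (13 years) before Sato (5 years) before Pereira (1 year).
Order: Ruiz, Mbeki, Baptiste, Greco, Abara, Delgado, Brennan, Sato, Pereira, Adeyemi.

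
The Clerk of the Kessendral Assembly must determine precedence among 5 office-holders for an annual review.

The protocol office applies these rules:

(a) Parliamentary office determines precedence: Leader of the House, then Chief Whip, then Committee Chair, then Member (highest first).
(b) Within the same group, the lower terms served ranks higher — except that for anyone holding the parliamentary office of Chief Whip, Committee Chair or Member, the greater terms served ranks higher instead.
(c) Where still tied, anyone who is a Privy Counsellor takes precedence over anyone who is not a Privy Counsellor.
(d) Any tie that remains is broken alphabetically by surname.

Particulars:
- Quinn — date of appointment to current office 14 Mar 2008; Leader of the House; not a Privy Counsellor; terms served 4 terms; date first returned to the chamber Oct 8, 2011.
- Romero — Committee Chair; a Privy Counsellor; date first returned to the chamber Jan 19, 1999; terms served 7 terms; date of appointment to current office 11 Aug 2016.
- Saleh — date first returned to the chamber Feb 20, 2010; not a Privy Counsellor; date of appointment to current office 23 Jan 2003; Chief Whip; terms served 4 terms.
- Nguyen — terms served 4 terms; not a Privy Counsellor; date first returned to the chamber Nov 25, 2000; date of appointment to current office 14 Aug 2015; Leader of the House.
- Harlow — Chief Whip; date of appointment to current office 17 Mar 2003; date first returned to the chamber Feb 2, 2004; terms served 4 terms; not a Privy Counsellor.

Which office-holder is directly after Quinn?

By parliamentary office: Nguyen and Quinn (Leader of the House); then Harlow and Saleh (Chief Whip); then Romero (Committee Chair).
Nguyen and Quinn both have terms served 4 terms, so the next rule applies.
Nguyen and Quinn are each not a Privy Counsellor, so the next rule applies.
Among Nguyen and Quinn, alphabetically by surname: Nguyen before Quinn.
Harlow and Saleh both have terms served 4 terms, so the next rule applies.
Harlow and Saleh are each not a Privy Counsellor, so the next rule applies.
Among Harlow and Saleh, alphabetically by surname: Harlow before Saleh.
Order: Nguyen, Quinn, Harlow, Saleh, Romero.

Harlow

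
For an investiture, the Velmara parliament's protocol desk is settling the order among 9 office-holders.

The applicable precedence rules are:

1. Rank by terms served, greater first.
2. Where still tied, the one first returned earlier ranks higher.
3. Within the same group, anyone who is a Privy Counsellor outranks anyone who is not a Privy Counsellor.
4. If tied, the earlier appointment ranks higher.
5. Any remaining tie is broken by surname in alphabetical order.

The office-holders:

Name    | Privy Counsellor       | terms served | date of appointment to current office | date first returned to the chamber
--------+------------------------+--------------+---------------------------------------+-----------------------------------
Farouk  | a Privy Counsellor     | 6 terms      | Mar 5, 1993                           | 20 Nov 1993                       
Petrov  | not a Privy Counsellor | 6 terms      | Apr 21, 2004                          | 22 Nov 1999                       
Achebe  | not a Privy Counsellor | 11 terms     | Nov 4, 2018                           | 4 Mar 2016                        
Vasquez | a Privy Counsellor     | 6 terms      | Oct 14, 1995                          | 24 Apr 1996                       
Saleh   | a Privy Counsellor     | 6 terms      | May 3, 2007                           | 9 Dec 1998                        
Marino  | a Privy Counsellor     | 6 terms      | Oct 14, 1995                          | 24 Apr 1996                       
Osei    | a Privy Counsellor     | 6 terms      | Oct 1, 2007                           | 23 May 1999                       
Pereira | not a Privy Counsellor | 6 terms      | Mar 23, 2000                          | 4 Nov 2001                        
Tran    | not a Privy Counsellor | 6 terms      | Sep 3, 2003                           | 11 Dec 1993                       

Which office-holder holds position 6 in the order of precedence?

By terms served (higher first): Achebe (11 terms); then Farouk, Tran, Marino, Vasquez, Saleh, Osei, Petrov and Pereira (each 6 terms).
Among Farouk, Tran, Marino, Vasquez, Saleh, Osei, Petrov and Pereira, by date first returned to the chamber (earlier first): Farouk (20 Nov 1993) before Tran (11 Dec 1993) before Marino and Vasquez (24 Apr 1996) before Saleh (9 Dec 1998) before Osei (23 May 1999) before Petrov (22 Nov 1999) before Pereira (4 Nov 2001).
Marino and Vasquez are each a Privy Counsellor, so the next rule applies.
Marino and Vasquez both have date of appointment to current office Oct 14, 1995, so the next rule applies.
Among Marino and Vasquez, alphabetically by surname: Marino before Vasquez.
Order: Achebe, Farouk, Tran, Marino, Vasquez, Saleh, Osei, Petrov, Pereira.

Saleh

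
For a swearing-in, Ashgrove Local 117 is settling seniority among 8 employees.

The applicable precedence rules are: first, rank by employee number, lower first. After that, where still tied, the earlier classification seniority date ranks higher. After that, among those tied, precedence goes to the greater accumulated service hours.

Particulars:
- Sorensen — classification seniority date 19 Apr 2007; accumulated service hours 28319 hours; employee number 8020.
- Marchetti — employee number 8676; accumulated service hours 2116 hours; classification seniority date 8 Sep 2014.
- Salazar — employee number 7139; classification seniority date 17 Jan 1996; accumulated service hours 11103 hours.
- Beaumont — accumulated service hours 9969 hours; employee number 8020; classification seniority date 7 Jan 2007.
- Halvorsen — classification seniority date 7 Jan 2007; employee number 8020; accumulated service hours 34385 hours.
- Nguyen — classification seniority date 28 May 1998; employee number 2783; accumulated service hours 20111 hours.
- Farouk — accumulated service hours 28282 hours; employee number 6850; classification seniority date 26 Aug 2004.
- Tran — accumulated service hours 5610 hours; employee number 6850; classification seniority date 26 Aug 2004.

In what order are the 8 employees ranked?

Nguyen, Farouk, Tran, Salazar, Halvorsen, Beaumont, Sorensen, Marchetti

By employee number (lower first): Nguyen (2783); then Farouk and Tran (both 6850); then Salazar (7139); then Halvorsen, Beaumont and Sorensen (each 8020); then Marchetti (8676).
Farouk and Tran both have classification seniority date 26 Aug 2004, so the next rule applies.
Among Farouk and Tran, by accumulated service hours (higher first): Farouk (28282 hours) before Tran (5610 hours).
Among Halvorsen, Beaumont and Sorensen, by classification seniority date (earlier first): Halvorsen and Beaumont (7 Jan 2007) before Sorensen (19 Apr 2007).
Among Halvorsen and Beaumont, by accumulated service hours (higher first): Halvorsen (34385 hours) before Beaumont (9969 hours).
Full order: Nguyen, Farouk, Tran, Salazar, Halvorsen, Beaumont, Sorensen, Marchetti.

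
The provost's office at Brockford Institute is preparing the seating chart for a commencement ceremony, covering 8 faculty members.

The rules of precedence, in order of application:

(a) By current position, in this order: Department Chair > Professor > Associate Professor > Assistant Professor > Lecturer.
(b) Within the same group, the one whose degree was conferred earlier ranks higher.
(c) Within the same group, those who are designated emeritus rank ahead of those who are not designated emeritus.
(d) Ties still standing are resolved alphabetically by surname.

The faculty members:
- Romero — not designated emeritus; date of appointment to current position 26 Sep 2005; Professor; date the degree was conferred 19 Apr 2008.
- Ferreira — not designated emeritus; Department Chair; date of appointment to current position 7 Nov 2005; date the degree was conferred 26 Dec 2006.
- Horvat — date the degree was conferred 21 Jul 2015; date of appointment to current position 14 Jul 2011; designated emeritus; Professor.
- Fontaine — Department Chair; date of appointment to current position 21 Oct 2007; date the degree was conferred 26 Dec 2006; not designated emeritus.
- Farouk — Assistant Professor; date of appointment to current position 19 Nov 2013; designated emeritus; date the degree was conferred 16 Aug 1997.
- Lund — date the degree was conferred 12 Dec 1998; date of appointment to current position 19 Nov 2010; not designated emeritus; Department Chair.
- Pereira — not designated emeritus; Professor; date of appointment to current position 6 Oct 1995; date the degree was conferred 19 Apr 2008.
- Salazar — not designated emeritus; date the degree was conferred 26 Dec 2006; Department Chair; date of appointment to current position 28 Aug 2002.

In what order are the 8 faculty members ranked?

Lund, Ferreira, Fontaine, Salazar, Pereira, Romero, Horvat, Farouk

By current position: Lund, Ferreira, Fontaine and Salazar (Department Chair); then Pereira, Romero and Horvat (Professor); then Farouk (Assistant Professor).
Among Lund, Ferreira, Fontaine and Salazar, by date the degree was conferred (earlier first): Lund (12 Dec 1998) before Ferreira, Fontaine and Salazar (26 Dec 2006).
Ferreira, Fontaine and Salazar are each not designated emeritus, so the next rule applies.
Among Ferreira, Fontaine and Salazar, alphabetically by surname: Ferreira before Fontaine before Salazar.
Among Pereira, Romero and Horvat, by date the degree was conferred (earlier first): Pereira and Romero (19 Apr 2008) before Horvat (21 Jul 2015).
Pereira and Romero are each not designated emeritus, so the next rule applies.
Among Pereira and Romero, alphabetically by surname: Pereira before Romero.
Full order: Lund, Ferreira, Fontaine, Salazar, Pereira, Romero, Horvat, Farouk.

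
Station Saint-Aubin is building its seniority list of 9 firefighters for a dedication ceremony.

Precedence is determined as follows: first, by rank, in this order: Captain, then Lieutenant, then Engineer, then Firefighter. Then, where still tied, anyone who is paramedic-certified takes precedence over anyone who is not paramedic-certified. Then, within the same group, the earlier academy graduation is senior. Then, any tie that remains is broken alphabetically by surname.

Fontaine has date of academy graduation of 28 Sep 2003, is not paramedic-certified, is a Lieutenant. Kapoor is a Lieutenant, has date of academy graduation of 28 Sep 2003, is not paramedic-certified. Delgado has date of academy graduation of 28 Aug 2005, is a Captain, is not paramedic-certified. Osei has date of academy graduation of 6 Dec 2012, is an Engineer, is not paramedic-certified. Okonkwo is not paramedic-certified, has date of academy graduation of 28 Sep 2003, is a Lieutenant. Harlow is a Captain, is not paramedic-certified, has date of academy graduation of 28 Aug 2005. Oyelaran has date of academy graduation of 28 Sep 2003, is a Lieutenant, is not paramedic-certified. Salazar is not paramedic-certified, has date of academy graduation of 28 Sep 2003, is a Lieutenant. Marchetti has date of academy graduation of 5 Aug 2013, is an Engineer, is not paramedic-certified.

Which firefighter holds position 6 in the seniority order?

Oyelaran

By rank: Delgado and Harlow (Captain); then Fontaine, Kapoor, Okonkwo, Oyelaran and Salazar (Lieutenant); then Osei and Marchetti (Engineer).
Delgado and Harlow are each not paramedic-certified, so the next rule applies.
Delgado and Harlow both have date of academy graduation 28 Aug 2005, so the next rule applies.
Among Delgado and Harlow, alphabetically by surname: Delgado before Harlow.
Fontaine, Kapoor, Okonkwo, Oyelaran and Salazar are each not paramedic-certified, so the next rule applies.
Fontaine, Kapoor, Okonkwo, Oyelaran and Salazar all have date of academy graduation 28 Sep 2003, so the next rule applies.
Among Fontaine, Kapoor, Okonkwo, Oyelaran and Salazar, alphabetically by surname: Fontaine before Kapoor before Okonkwo before Oyelaran before Salazar.
Osei and Marchetti are each not paramedic-certified, so the next rule applies.
Among Osei and Marchetti, by date of academy graduation (earlier first): Osei (6 Dec 2012) before Marchetti (5 Aug 2013).
Order: Delgado, Harlow, Fontaine, Kapoor, Okonkwo, Oyelaran, Salazar, Osei, Marchetti.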